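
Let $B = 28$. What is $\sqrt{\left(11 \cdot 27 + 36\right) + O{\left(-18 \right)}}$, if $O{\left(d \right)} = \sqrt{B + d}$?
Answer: $\sqrt{333 + \sqrt{10}} \approx 18.335$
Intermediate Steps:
$O{\left(d \right)} = \sqrt{28 + d}$
$\sqrt{\left(11 \cdot 27 + 36\right) + O{\left(-18 \right)}} = \sqrt{\left(11 \cdot 27 + 36\right) + \sqrt{28 - 18}} = \sqrt{\left(297 + 36\right) + \sqrt{10}} = \sqrt{333 + \sqrt{10}}$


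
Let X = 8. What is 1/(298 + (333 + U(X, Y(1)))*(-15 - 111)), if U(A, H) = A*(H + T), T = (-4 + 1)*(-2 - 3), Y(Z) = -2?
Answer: -1/54764 ≈ -1.8260e-5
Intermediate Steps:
T = 15 (T = -3*(-5) = 15)
U(A, H) = A*(15 + H) (U(A, H) = A*(H + 15) = A*(15 + H))
1/(298 + (333 + U(X, Y(1)))*(-15 - 111)) = 1/(298 + (333 + 8*(15 - 2))*(-15 - 111)) = 1/(298 + (333 + 8*13)*(-126)) = 1/(298 + (333 + 104)*(-126)) = 1/(298 + 437*(-126)) = 1/(298 - 55062) = 1/(-54764) = -1/54764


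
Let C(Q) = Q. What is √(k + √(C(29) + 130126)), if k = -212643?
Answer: √(-212643 + √130155) ≈ 460.74*I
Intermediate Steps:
√(k + √(C(29) + 130126)) = √(-212643 + √(29 + 130126)) = √(-212643 + √130155)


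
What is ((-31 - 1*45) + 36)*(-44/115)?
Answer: 352/23 ≈ 15.304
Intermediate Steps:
((-31 - 1*45) + 36)*(-44/115) = ((-31 - 45) + 36)*(-44*1/115) = (-76 + 36)*(-44/115) = -40*(-44/115) = 352/23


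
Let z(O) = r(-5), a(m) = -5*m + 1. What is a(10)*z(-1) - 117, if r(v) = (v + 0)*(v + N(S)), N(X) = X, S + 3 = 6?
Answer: -607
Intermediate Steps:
S = 3 (S = -3 + 6 = 3)
a(m) = 1 - 5*m
r(v) = v*(3 + v) (r(v) = (v + 0)*(v + 3) = v*(3 + v))
z(O) = 10 (z(O) = -5*(3 - 5) = -5*(-2) = 10)
a(10)*z(-1) - 117 = (1 - 5*10)*10 - 117 = (1 - 50)*10 - 117 = -49*10 - 117 = -490 - 117 = -607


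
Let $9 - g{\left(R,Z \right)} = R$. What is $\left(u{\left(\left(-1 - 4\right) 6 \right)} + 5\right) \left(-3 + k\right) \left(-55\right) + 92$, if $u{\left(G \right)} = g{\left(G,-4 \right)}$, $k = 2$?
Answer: $2512$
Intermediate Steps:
$g{\left(R,Z \right)} = 9 - R$
$u{\left(G \right)} = 9 - G$
$\left(u{\left(\left(-1 - 4\right) 6 \right)} + 5\right) \left(-3 + k\right) \left(-55\right) + 92 = \left(\left(9 - \left(-1 - 4\right) 6\right) + 5\right) \left(-3 + 2\right) \left(-55\right) + 92 = \left(\left(9 - \left(-5\right) 6\right) + 5\right) \left(-1\right) \left(-55\right) + 92 = \left(\left(9 - -30\right) + 5\right) \left(-1\right) \left(-55\right) + 92 = \left(\left(9 + 30\right) + 5\right) \left(-1\right) \left(-55\right) + 92 = \left(39 + 5\right) \left(-1\right) \left(-55\right) + 92 = 44 \left(-1\right) \left(-55\right) + 92 = \left(-44\right) \left(-55\right) + 92 = 2420 + 92 = 2512$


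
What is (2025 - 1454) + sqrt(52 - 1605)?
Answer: 571 + I*sqrt(1553) ≈ 571.0 + 39.408*I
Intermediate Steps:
(2025 - 1454) + sqrt(52 - 1605) = 571 + sqrt(-1553) = 571 + I*sqrt(1553)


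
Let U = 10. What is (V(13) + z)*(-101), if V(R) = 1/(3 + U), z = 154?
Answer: -202303/13 ≈ -15562.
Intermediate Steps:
V(R) = 1/13 (V(R) = 1/(3 + 10) = 1/13)
(V(13) + z)*(-101) = (1/13 + 154)*(-101) = (2003/13)*(-101) = -202303/13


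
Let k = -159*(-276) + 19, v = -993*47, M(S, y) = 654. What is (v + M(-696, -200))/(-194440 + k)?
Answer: 15339/50179 ≈ 0.30569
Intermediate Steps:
v = -46671
k = 43903 (k = 43884 + 19 = 43903)
(v + M(-696, -200))/(-194440 + k) = (-46671 + 654)/(-194440 + 43903) = -46017/(-150537) = -46017*(-1/150537) = 15339/50179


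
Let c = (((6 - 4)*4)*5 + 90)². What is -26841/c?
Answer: -26841/16900 ≈ -1.5882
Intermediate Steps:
c = 16900 (c = ((2*4)*5 + 90)² = (8*5 + 90)² = (40 + 90)² = 130² = 16900)
-26841/c = -26841/16900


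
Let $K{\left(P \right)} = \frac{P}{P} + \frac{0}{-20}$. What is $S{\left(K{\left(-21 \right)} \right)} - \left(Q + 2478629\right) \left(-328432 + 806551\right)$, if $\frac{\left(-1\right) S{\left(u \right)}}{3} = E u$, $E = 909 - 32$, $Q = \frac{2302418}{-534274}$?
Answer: $- \frac{316578064428941163}{267137} \approx -1.1851 \cdot 10^{12}$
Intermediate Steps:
$K{\left(P \right)} = 1$ ($K{\left(P \right)} = 1 + 0 \left(- \frac{1}{20}\right) = 1 + 0 = 1$)
$Q = - \frac{1151209}{267137}$ ($Q = 2302418 \left(- \frac{1}{534274}\right) = - \frac{1151209}{267137} \approx -4.3094$)
$E = 877$ ($E = 909 - 32 = 877$)
$S{\left(u \right)} = - 2631 u$ ($S{\left(u \right)} = - 3 \cdot 877 u = - 2631 u$)
$S{\left(K{\left(-21 \right)} \right)} - \left(Q + 2478629\right) \left(-328432 + 806551\right) = \left(-2631\right) 1 - \left(- \frac{1151209}{267137} + 2478629\right) \left(-328432 + 806551\right) = -2631 - \frac{662132363964}{267137} \cdot 478119 = -2631 - \frac{316578063726103716}{267137} = - \frac{316578064428941163}{267137}$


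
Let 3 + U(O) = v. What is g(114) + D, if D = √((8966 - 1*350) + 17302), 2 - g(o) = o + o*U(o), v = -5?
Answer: 800 + √25918 ≈ 960.99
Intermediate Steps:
U(O) = -8 (U(O) = -3 - 5 = -8)
g(o) = 2 + 7*o (g(o) = 2 - (o + o*(-8)) = 2 - (o - 8*o) = 2 - (-7)*o = 2 + 7*o)
D = √25918 (D = √((8966 - 350) + 17302) = √(8616 + 17302) = √25918 ≈ 160.99)
g(114) + D = (2 + 7*114) + √25918 = (2 + 798) + √25918 = 800 + √25918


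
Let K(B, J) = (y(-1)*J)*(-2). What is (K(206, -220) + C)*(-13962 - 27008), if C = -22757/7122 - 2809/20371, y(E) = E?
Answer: 1317590771655125/72541131 ≈ 1.8163e+7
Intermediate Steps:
K(B, J) = 2*J (K(B, J) = -J*(-2) = 2*J)
C = -483588545/145082262 (C = -22757*1/7122 - 2809*1/20371 = -22757/7122 - 2809/20371 = -483588545/145082262 ≈ -3.3332)
(K(206, -220) + C)*(-13962 - 27008) = (2*(-220) - 483588545/145082262)*(-13962 - 27008) = (-440 - 483588545/145082262)*(-40970) = -64319783825/145082262*(-40970) = 1317590771655125/72541131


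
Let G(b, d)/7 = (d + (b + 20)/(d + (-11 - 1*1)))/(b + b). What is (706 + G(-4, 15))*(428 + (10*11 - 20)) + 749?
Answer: 4286891/12 ≈ 3.5724e+5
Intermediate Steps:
G(b, d) = 7*(d + (20 + b)/(-12 + d))/(2*b) (G(b, d) = 7*((d + (b + 20)/(d + (-11 - 1*1)))/(b + b)) = 7*((d + (20 + b)/(d + (-11 - 1)))/((2*b))) = 7*((d + (20 + b)/(d - 12))*(1/(2*b))) = 7*((d + (20 + b)/(-12 + d))*(1/(2*b))) = 7*((d + (20 + b)/(-12 + d))/(2*b)) = 7*(d + (20 + b)/(-12 + d))/(2*b))
(706 + G(-4, 15))*(428 + (10*11 - 20)) + 749 = (706 + (7/2)*(20 - 4 + 15**2 - 12*15)/(-4*(-12 + 15)))*(428 + (10*11 - 20)) + 749 = (706 + (7/2)*(-1/4)*(20 - 4 + 225 - 180)/3)*(428 + (110 - 20)) + 749 = (706 + (7/2)*(-1/4)*(1/3)*61)*(428 + 90) + 749 = (706 - 427/24)*518 + 749 = (16517/24)*518 + 749 = 4277903/12 + 749 = 4286891/12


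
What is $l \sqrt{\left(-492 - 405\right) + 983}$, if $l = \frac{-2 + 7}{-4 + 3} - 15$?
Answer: $- 20 \sqrt{86} \approx -185.47$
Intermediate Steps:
$l = -20$ ($l = \frac{5}{-1} - 15 = 5 \left(-1\right) - 15 = -5 - 15 = -20$)
$l \sqrt{\left(-492 - 405\right) + 983} = - 20 \sqrt{\left(-492 - 405\right) + 983} = - 20 \sqrt{-897 + 983} = - 20 \sqrt{86}$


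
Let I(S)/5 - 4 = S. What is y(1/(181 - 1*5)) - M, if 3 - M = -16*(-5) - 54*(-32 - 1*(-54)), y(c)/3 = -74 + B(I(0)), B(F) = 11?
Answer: -1300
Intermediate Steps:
I(S) = 20 + 5*S
y(c) = -189 (y(c) = 3*(-74 + 11) = 3*(-63) = -189)
M = 1111 (M = 3 - (-16*(-5) - 54*(-32 - 1*(-54))) = 3 - (80 - 54*(-32 + 54)) = 3 - (80 - 54*22) = 3 - (80 - 1188) = 3 - 1*(-1108) = 3 + 1108 = 1111)
y(1/(181 - 1*5)) - M = -189 - 1*1111 = -189 - 1111 = -1300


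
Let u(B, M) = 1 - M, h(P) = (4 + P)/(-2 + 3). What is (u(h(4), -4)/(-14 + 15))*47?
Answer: 235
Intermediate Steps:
h(P) = 4 + P (h(P) = (4 + P)/1 = (4 + P)*1 = 4 + P)
(u(h(4), -4)/(-14 + 15))*47 = ((1 - 1*(-4))/(-14 + 15))*47 = ((1 + 4)/1)*47 = (5*1)*47 = 5*47 = 235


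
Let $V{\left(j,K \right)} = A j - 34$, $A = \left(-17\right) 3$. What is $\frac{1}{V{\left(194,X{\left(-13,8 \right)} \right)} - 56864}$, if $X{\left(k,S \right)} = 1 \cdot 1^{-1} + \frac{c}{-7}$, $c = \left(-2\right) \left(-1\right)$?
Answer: $- \frac{1}{66792} \approx -1.4972 \cdot 10^{-5}$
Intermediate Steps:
$A = -51$
$c = 2$
$X{\left(k,S \right)} = \frac{5}{7}$ ($X{\left(k,S \right)} = 1 \cdot 1^{-1} + \frac{2}{-7} = 1 \cdot 1 + 2 \left(- \frac{1}{7}\right) = 1 - \frac{2}{7} = \frac{5}{7}$)
$V{\left(j,K \right)} = -34 - 51 j$ ($V{\left(j,K \right)} = - 51 j - 34 = -34 - 51 j$)
$\frac{1}{V{\left(194,X{\left(-13,8 \right)} \right)} - 56864} = \frac{1}{\left(-34 - 9894\right) - 56864} = \frac{1}{-9928 - 56864} = \frac{1}{-66792} = - \frac{1}{66792}$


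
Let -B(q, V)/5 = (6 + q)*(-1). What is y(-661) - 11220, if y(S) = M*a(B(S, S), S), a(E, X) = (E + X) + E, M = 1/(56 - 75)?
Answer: -205969/19 ≈ -10840.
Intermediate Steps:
B(q, V) = 30 + 5*q (B(q, V) = -5*(6 + q)*(-1) = -5*(-6 - q) = 30 + 5*q)
M = -1/19 (M = 1/(-19) = -1/19 ≈ -0.052632)
a(E, X) = X + 2*E
y(S) = -60/19 - 11*S/19 (y(S) = -(S + 2*(30 + 5*S))/19 = -(S + (60 + 10*S))/19 = -(60 + 11*S)/19 = -60/19 - 11*S/19)
y(-661) - 11220 = (-60/19 - 11/19*(-661)) - 11220 = (-60/19 + 7271/19) - 11220 = 7211/19 - 11220 = -205969/19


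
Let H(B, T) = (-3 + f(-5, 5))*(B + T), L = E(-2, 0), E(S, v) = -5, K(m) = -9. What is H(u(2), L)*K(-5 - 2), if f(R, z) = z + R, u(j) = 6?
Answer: 27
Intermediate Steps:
L = -5
f(R, z) = R + z
H(B, T) = -3*B - 3*T (H(B, T) = (-3 + (-5 + 5))*(B + T) = (-3 + 0)*(B + T) = -3*(B + T) = -3*B - 3*T)
H(u(2), L)*K(-5 - 2) = (-3*6 - 3*(-5))*(-9) = (-18 + 15)*(-9) = -3*(-9) = 27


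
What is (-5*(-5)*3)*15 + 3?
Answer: 1128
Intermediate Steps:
(-5*(-5)*3)*15 + 3 = (25*3)*15 + 3 = 75*15 + 3 = 1125 + 3 = 1128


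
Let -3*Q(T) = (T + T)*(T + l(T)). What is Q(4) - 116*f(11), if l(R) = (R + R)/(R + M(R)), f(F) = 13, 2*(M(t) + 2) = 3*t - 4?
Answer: -13700/9 ≈ -1522.2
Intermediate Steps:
M(t) = -4 + 3*t/2 (M(t) = -2 + (3*t - 4)/2 = -2 + (-4 + 3*t)/2 = -2 + (-2 + 3*t/2) = -4 + 3*t/2)
l(R) = 2*R/(-4 + 5*R/2) (l(R) = (R + R)/(R + (-4 + 3*R/2)) = (2*R)/(-4 + 5*R/2) = 2*R/(-4 + 5*R/2))
Q(T) = -2*T*(T + 4*T/(-8 + 5*T))/3 (Q(T) = -(T + T)*(T + 4*T/(-8 + 5*T))/3 = -2*T*(T + 4*T/(-8 + 5*T))/3)
Q(4) - 116*f(11) = (2/3)*4**2*(4 - 5*4)/(-8 + 5*4) - 116*13 = (2/3)*16*(4 - 20)/(-8 + 20) - 1508 = (2/3)*16*(-16)/12 - 1508 = (2/3)*16*(1/12)*(-16) - 1508 = -128/9 - 1508 = -13700/9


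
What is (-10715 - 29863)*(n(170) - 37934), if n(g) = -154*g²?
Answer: 182135732652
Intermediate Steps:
(-10715 - 29863)*(n(170) - 37934) = (-10715 - 29863)*(-154*170² - 37934) = -40578*(-154*28900 - 37934) = -40578*(-4450600 - 37934) = -40578*(-4488534) = 182135732652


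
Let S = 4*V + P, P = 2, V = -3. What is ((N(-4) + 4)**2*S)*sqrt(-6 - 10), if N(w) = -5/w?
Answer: -2205*I/2 ≈ -1102.5*I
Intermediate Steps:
S = -10 (S = 4*(-3) + 2 = -12 + 2 = -10)
((N(-4) + 4)**2*S)*sqrt(-6 - 10) = ((-5/(-4) + 4)**2*(-10))*sqrt(-6 - 10) = ((-5*(-1/4) + 4)**2*(-10))*sqrt(-16) = ((5/4 + 4)**2*(-10))*(4*I) = ((21/4)**2*(-10))*(4*I) = ((441/16)*(-10))*(4*I) = -2205*I/2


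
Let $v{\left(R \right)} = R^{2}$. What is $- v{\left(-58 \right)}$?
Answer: $-3364$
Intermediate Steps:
$- v{\left(-58 \right)} = - \left(-58\right)^{2} = \left(-1\right) 3364 = -3364$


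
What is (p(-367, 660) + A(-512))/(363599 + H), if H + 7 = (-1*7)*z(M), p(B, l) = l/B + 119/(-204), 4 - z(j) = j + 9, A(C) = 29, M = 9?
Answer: 117227/1601690760 ≈ 7.3189e-5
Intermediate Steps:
z(j) = -5 - j (z(j) = 4 - (j + 9) = 4 - (9 + j) = 4 + (-9 - j) = -5 - j)
p(B, l) = -7/12 + l/B (p(B, l) = l/B + 119*(-1/204) = l/B - 7/12 = -7/12 + l/B)
H = 91 (H = -7 + (-1*7)*(-5 - 1*9) = -7 - 7*(-5 - 9) = -7 - 7*(-14) = -7 + 98 = 91)
(p(-367, 660) + A(-512))/(363599 + H) = ((-7/12 + 660/(-367)) + 29)/(363599 + 91) = ((-7/12 + 660*(-1/367)) + 29)/363690 = ((-7/12 - 660/367) + 29)*(1/363690) = (-10489/4404 + 29)*(1/363690) = (117227/4404)*(1/363690) = 117227/1601690760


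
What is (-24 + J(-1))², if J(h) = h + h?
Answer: 676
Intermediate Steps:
J(h) = 2*h
(-24 + J(-1))² = (-24 + 2*(-1))² = (-24 - 2)² = (-26)² = 676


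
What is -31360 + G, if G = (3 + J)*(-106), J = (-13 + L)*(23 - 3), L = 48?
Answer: -105878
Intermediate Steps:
J = 700 (J = (-13 + 48)*(23 - 3) = 35*20 = 700)
G = -74518 (G = (3 + 700)*(-106) = 703*(-106) = -74518)
-31360 + G = -31360 - 74518 = -105878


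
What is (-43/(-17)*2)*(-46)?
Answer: -3956/17 ≈ -232.71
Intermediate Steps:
(-43/(-17)*2)*(-46) = (-43*(-1/17)*2)*(-46) = ((43/17)*2)*(-46) = (86/17)*(-46) = -3956/17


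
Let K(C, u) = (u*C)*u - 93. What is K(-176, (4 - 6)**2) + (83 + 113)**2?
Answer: 35507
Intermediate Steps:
K(C, u) = -93 + C*u**2 (K(C, u) = (C*u)*u - 93 = C*u**2 - 93 = -93 + C*u**2)
K(-176, (4 - 6)**2) + (83 + 113)**2 = (-93 - 176*(4 - 6)**4) + (83 + 113)**2 = (-93 - 176*((-2)**2)**2) + 196**2 = (-93 - 176*4**2) + 38416 = (-93 - 176*16) + 38416 = (-93 - 2816) + 38416 = -2909 + 38416 = 35507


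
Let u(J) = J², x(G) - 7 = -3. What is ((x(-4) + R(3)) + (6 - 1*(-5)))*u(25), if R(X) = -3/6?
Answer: 18125/2 ≈ 9062.5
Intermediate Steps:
x(G) = 4 (x(G) = 7 - 3 = 4)
R(X) = -½ (R(X) = -3*⅙ = -½)
((x(-4) + R(3)) + (6 - 1*(-5)))*u(25) = ((4 - ½) + (6 - 1*(-5)))*25² = (7/2 + (6 + 5))*625 = (7/2 + 11)*625 = (29/2)*625 = 18125/2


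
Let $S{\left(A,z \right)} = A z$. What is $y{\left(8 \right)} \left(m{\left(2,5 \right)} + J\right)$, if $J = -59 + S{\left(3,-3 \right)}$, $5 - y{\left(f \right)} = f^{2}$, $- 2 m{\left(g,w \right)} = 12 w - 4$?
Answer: $5664$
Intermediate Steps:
$m{\left(g,w \right)} = 2 - 6 w$ ($m{\left(g,w \right)} = - \frac{12 w - 4}{2} = - \frac{-4 + 12 w}{2} = 2 - 6 w$)
$y{\left(f \right)} = 5 - f^{2}$
$J = -68$ ($J = -59 + 3 \left(-3\right) = -59 - 9 = -68$)
$y{\left(8 \right)} \left(m{\left(2,5 \right)} + J\right) = \left(5 - 8^{2}\right) \left(\left(2 - 30\right) - 68\right) = \left(5 - 64\right) \left(\left(2 - 30\right) - 68\right) = \left(5 - 64\right) \left(-28 - 68\right) = \left(-59\right) \left(-96\right) = 5664$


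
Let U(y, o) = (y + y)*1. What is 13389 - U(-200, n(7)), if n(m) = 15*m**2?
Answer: 13789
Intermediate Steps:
U(y, o) = 2*y (U(y, o) = (2*y)*1 = 2*y)
13389 - U(-200, n(7)) = 13389 - 2*(-200) = 13389 - 1*(-400) = 13389 + 400 = 13789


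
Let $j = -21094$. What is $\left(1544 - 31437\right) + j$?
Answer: $-50987$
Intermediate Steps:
$\left(1544 - 31437\right) + j = \left(1544 - 31437\right) - 21094 = -29893 - 21094 = -50987$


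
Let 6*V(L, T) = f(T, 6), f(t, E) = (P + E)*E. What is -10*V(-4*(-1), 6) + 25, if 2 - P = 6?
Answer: 5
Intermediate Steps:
P = -4 (P = 2 - 1*6 = 2 - 6 = -4)
f(t, E) = E*(-4 + E) (f(t, E) = (-4 + E)*E = E*(-4 + E))
V(L, T) = 2 (V(L, T) = (6*(-4 + 6))/6 = (6*2)/6 = (1/6)*12 = 2)
-10*V(-4*(-1), 6) + 25 = -10*2 + 25 = -20 + 25 = 5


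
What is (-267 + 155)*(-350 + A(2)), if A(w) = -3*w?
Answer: 39872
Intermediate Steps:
(-267 + 155)*(-350 + A(2)) = (-267 + 155)*(-350 - 3*2) = -112*(-350 - 6) = -112*(-356) = 39872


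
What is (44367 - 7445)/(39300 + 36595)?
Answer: 36922/75895 ≈ 0.48649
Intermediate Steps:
(44367 - 7445)/(39300 + 36595) = 36922/75895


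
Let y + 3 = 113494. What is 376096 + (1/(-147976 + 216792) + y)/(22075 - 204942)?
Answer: 4732850248320655/12584175472 ≈ 3.7610e+5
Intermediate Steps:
y = 113491 (y = -3 + 113494 = 113491)
376096 + (1/(-147976 + 216792) + y)/(22075 - 204942) = 376096 + (1/(-147976 + 216792) + 113491)/(22075 - 204942) = 376096 + (1/68816 + 113491)/(-182867) = 376096 + (1/68816 + 113491)*(-1/182867) = 376096 + (7809996657/68816)*(-1/182867) = 376096 - 7809996657/12584175472 = 4732850248320655/12584175472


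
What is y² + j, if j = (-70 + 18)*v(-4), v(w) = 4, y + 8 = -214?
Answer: 49076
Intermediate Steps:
y = -222 (y = -8 - 214 = -222)
j = -208 (j = (-70 + 18)*4 = -52*4 = -208)
y² + j = (-222)² - 208 = 49284 - 208 = 49076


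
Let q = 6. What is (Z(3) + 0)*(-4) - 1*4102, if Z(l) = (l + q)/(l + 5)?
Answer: -8213/2 ≈ -4106.5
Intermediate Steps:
Z(l) = (6 + l)/(5 + l) (Z(l) = (l + 6)/(l + 5) = (6 + l)/(5 + l))
(Z(3) + 0)*(-4) - 1*4102 = ((6 + 3)/(5 + 3) + 0)*(-4) - 1*4102 = (9/8 + 0)*(-4) - 4102 = (9/8)*(-4) - 4102 = -9/2 - 4102 = -8213/2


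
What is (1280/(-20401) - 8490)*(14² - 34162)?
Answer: 5883107183820/20401 ≈ 2.8837e+8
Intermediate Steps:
(1280/(-20401) - 8490)*(14² - 34162) = (1280*(-1/20401) - 8490)*(196 - 34162) = (-1280/20401 - 8490)*(-33966) = -173205770/20401*(-33966) = 5883107183820/20401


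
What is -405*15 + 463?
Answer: -5612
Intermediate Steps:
-405*15 + 463 = -6075 + 463 = -5612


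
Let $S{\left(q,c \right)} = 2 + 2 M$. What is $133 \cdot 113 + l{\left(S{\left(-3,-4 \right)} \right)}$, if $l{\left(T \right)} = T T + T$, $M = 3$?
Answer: $15101$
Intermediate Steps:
$S{\left(q,c \right)} = 8$ ($S{\left(q,c \right)} = 2 + 2 \cdot 3 = 2 + 6 = 8$)
$l{\left(T \right)} = T + T^{2}$ ($l{\left(T \right)} = T^{2} + T = T + T^{2}$)
$133 \cdot 113 + l{\left(S{\left(-3,-4 \right)} \right)} = 133 \cdot 113 + 8 \left(1 + 8\right) = 15029 + 8 \cdot 9 = 15029 + 72 = 15101$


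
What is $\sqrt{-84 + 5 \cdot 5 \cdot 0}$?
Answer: $2 i \sqrt{21} \approx 9.1651 i$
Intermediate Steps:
$\sqrt{-84 + 5 \cdot 5 \cdot 0} = \sqrt{-84 + 25 \cdot 0} = \sqrt{-84 + 0} = \sqrt{-84} = 2 i \sqrt{21}$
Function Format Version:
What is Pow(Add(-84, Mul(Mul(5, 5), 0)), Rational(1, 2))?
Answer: Mul(2, I, Pow(21, Rational(1, 2))) ≈ Mul(9.1651, I)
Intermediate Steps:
Pow(Add(-84, Mul(Mul(5, 5), 0)), Rational(1, 2)) = Pow(Add(-84, Mul(25, 0)), Rational(1, 2)) = Pow(Add(-84, 0), Rational(1, 2)) = Pow(-84, Rational(1, 2)) = Mul(2, I, Pow(21, Rational(1, 2)))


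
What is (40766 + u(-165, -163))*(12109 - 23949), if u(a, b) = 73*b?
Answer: -341785280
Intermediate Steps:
(40766 + u(-165, -163))*(12109 - 23949) = (40766 + 73*(-163))*(12109 - 23949) = (40766 - 11899)*(-11840) = 28867*(-11840) = -341785280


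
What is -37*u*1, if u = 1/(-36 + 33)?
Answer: 37/3 ≈ 12.333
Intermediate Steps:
u = -⅓ (u = 1/(-3) = -⅓ ≈ -0.33333)
-37*u*1 = -37*(-⅓)*1 = (37/3)*1 = 37/3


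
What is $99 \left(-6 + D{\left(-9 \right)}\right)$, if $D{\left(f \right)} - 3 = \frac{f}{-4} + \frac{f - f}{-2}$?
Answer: $- \frac{297}{4} \approx -74.25$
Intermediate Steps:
$D{\left(f \right)} = 3 - \frac{f}{4}$ ($D{\left(f \right)} = 3 + \left(\frac{f}{-4} + \frac{f - f}{-2}\right) = 3 + \left(f \left(- \frac{1}{4}\right) + 0 \left(- \frac{1}{2}\right)\right) = 3 + \left(- \frac{f}{4} + 0\right) = 3 - \frac{f}{4}$)
$99 \left(-6 + D{\left(-9 \right)}\right) = 99 \left(-6 + \left(3 - - \frac{9}{4}\right)\right) = 99 \left(-6 + \left(3 + \frac{9}{4}\right)\right) = 99 \left(-6 + \frac{21}{4}\right) = 99 \left(- \frac{3}{4}\right) = - \frac{297}{4}$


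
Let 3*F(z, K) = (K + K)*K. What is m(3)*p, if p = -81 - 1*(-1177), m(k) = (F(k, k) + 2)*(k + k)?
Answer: 52608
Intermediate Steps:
F(z, K) = 2*K²/3 (F(z, K) = ((K + K)*K)/3 = ((2*K)*K)/3 = (2*K²)/3 = 2*K²/3)
m(k) = 2*k*(2 + 2*k²/3) (m(k) = (2*k²/3 + 2)*(k + k) = (2 + 2*k²/3)*(2*k) = 2*k*(2 + 2*k²/3))
p = 1096 (p = -81 + 1177 = 1096)
m(3)*p = ((4/3)*3*(3 + 3²))*1096 = ((4/3)*3*(3 + 9))*1096 = ((4/3)*3*12)*1096 = 48*1096 = 52608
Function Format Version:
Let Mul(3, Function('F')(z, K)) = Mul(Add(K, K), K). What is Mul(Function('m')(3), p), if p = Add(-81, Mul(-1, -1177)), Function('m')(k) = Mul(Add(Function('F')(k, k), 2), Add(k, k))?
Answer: 52608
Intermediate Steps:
Function('F')(z, K) = Mul(Rational(2, 3), Pow(K, 2)) (Function('F')(z, K) = Mul(Rational(1, 3), Mul(Add(K, K), K)) = Mul(Rational(1, 3), Mul(Mul(2, K), K)) = Mul(Rational(1, 3), Mul(2, Pow(K, 2))) = Mul(Rational(2, 3), Pow(K, 2)))
Function('m')(k) = Mul(2, k, Add(2, Mul(Rational(2, 3), Pow(k, 2)))) (Function('m')(k) = Mul(Add(Mul(Rational(2, 3), Pow(k, 2)), 2), Add(k, k)) = Mul(Add(2, Mul(Rational(2, 3), Pow(k, 2))), Mul(2, k)) = Mul(2, k, Add(2, Mul(Rational(2, 3), Pow(k, 2)))))
p = 1096 (p = Add(-81, 1177) = 1096)
Mul(Function('m')(3), p) = Mul(Mul(Rational(4, 3), 3, Add(3, Pow(3, 2))), 1096) = Mul(Mul(Rational(4, 3), 3, Add(3, 9)), 1096) = Mul(Mul(Rational(4, 3), 3, 12), 1096) = Mul(48, 1096) = 52608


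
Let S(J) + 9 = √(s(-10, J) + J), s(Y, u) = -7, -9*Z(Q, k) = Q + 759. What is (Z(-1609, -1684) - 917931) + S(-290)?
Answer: -8260610/9 + 3*I*√33 ≈ -9.1785e+5 + 17.234*I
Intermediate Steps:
Z(Q, k) = -253/3 - Q/9 (Z(Q, k) = -(Q + 759)/9 = -(759 + Q)/9 = -253/3 - Q/9)
S(J) = -9 + √(-7 + J)
(Z(-1609, -1684) - 917931) + S(-290) = ((-253/3 - ⅑*(-1609)) - 917931) + (-9 + √(-7 - 290)) = ((-253/3 + 1609/9) - 917931) + (-9 + √(-297)) = (850/9 - 917931) + (-9 + 3*I*√33) = -8260529/9 + (-9 + 3*I*√33) = -8260610/9 + 3*I*√33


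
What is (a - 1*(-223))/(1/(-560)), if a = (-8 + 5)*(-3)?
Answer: -129920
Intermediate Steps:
a = 9 (a = -3*(-3) = 9)
(a - 1*(-223))/(1/(-560)) = (9 - 1*(-223))/(1/(-560)) = (9 + 223)/(-1/560) = 232*(-560) = -129920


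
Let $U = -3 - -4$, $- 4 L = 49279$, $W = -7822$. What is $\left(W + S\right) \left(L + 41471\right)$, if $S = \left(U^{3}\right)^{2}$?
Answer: $- \frac{911967705}{4} \approx -2.2799 \cdot 10^{8}$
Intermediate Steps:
$L = - \frac{49279}{4}$ ($L = \left(- \frac{1}{4}\right) 49279 = - \frac{49279}{4} \approx -12320.0$)
$U = 1$ ($U = -3 + 4 = 1$)
$S = 1$ ($S = \left(1^{3}\right)^{2} = 1^{2} = 1$)
$\left(W + S\right) \left(L + 41471\right) = \left(-7822 + 1\right) \left(- \frac{49279}{4} + 41471\right) = \left(-7821\right) \frac{116605}{4} = - \frac{911967705}{4}$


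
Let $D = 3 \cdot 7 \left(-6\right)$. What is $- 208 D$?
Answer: $26208$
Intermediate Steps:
$D = -126$ ($D = 21 \left(-6\right) = -126$)
$- 208 D = \left(-208\right) \left(-126\right) = 26208$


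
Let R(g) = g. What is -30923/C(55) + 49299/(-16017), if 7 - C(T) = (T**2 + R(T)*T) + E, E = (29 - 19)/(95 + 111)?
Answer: 6776625469/3323175126 ≈ 2.0392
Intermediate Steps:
E = 5/103 (E = 10/206 = 10*(1/206) = 5/103 ≈ 0.048544)
C(T) = 716/103 - 2*T**2 (C(T) = 7 - ((T**2 + T*T) + 5/103) = 7 - ((T**2 + T**2) + 5/103) = 7 - (2*T**2 + 5/103) = 7 - (5/103 + 2*T**2) = 7 + (-5/103 - 2*T**2) = 716/103 - 2*T**2)
-30923/C(55) + 49299/(-16017) = -30923/(716/103 - 2*55**2) + 49299/(-16017) = -30923/(716/103 - 2*3025) + 49299*(-1/16017) = -30923/(716/103 - 6050) - 16433/5339 = -30923/(-622434/103) - 16433/5339 = -30923*(-103/622434) - 16433/5339 = 3185069/622434 - 16433/5339 = 6776625469/3323175126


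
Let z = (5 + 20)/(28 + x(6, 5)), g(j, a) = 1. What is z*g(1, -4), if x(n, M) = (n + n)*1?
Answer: 5/8 ≈ 0.62500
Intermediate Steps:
x(n, M) = 2*n (x(n, M) = (2*n)*1 = 2*n)
z = 5/8 (z = (5 + 20)/(28 + 2*6) = 25/(28 + 12) = 25/40 = 25*(1/40) = 5/8 ≈ 0.62500)
z*g(1, -4) = (5/8)*1 = 5/8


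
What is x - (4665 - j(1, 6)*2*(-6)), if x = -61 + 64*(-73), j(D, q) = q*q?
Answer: -9830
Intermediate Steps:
j(D, q) = q²
x = -4733 (x = -61 - 4672 = -4733)
x - (4665 - j(1, 6)*2*(-6)) = -4733 - (4665 - 6²*2*(-6)) = -4733 - (4665 - 36*2*(-6)) = -4733 - (4665 - 72*(-6)) = -4733 - (4665 - 1*(-432)) = -4733 - (4665 + 432) = -4733 - 1*5097 = -4733 - 5097 = -9830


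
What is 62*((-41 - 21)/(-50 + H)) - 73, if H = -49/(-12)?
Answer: 5905/551 ≈ 10.717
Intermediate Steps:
H = 49/12 (H = -49*(-1/12) = 49/12 ≈ 4.0833)
62*((-41 - 21)/(-50 + H)) - 73 = 62*((-41 - 21)/(-50 + 49/12)) - 73 = 62*(-62/(-551/12)) - 73 = 62*(-62*(-12/551)) - 73 = 62*(744/551) - 73 = 46128/551 - 73 = 5905/551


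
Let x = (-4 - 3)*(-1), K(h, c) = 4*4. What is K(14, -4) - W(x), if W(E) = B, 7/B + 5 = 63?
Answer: 921/58 ≈ 15.879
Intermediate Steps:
K(h, c) = 16
B = 7/58 (B = 7/(-5 + 63) = 7/58 ≈ 0.12069)
x = 7 (x = -7*(-1) = 7)
W(E) = 7/58
K(14, -4) - W(x) = 16 - 1*7/58 = 16 - 7/58 = 921/58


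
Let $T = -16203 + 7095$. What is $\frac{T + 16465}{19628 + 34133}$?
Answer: $\frac{7357}{53761} \approx 0.13685$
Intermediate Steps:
$T = -9108$
$\frac{T + 16465}{19628 + 34133} = \frac{-9108 + 16465}{19628 + 34133} = \frac{7357}{53761}$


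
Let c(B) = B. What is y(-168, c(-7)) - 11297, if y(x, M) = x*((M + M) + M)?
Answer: -7769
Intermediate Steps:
y(x, M) = 3*M*x (y(x, M) = x*(2*M + M) = x*(3*M) = 3*M*x)
y(-168, c(-7)) - 11297 = 3*(-7)*(-168) - 11297 = 3528 - 11297 = -7769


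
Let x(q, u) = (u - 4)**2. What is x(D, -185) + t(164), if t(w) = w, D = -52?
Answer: 35885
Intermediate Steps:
x(q, u) = (-4 + u)**2
x(D, -185) + t(164) = (-4 - 185)**2 + 164 = (-189)**2 + 164 = 35721 + 164 = 35885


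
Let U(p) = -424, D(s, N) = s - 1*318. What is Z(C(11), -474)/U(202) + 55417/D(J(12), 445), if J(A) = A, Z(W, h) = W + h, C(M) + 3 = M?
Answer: -5838553/32436 ≈ -180.00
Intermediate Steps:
C(M) = -3 + M
D(s, N) = -318 + s (D(s, N) = s - 318 = -318 + s)
Z(C(11), -474)/U(202) + 55417/D(J(12), 445) = ((-3 + 11) - 474)/(-424) + 55417/(-318 + 12) = (8 - 474)*(-1/424) + 55417/(-306) = -466*(-1/424) + 55417*(-1/306) = 233/212 - 55417/306 = -5838553/32436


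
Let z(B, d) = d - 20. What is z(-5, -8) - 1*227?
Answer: -255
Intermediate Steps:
z(B, d) = -20 + d
z(-5, -8) - 1*227 = (-20 - 8) - 1*227 = -28 - 227 = -255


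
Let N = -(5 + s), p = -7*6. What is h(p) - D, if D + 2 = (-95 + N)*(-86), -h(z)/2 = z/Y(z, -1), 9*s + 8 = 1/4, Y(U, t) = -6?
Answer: -153683/18 ≈ -8537.9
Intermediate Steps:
p = -42
s = -31/36 (s = -8/9 + (1/4)/9 = -8/9 + (1*(¼))/9 = -8/9 + (⅑)*(¼) = -8/9 + 1/36 = -31/36 ≈ -0.86111)
h(z) = z/3 (h(z) = -2*z/(-6) = -2*z*(-1)/6 = -(-1)*z/3 = z/3)
N = -149/36 (N = -(5 - 31/36) = -1*149/36 = -149/36 ≈ -4.1389)
D = 153431/18 (D = -2 + (-95 - 149/36)*(-86) = -2 - 3569/36*(-86) = -2 + 153467/18 = 153431/18 ≈ 8523.9)
h(p) - D = (⅓)*(-42) - 1*153431/18 = -14 - 153431/18 = -153683/18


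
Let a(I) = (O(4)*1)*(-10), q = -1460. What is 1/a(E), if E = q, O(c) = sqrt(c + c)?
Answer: -sqrt(2)/40 ≈ -0.035355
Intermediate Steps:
O(c) = sqrt(2)*sqrt(c) (O(c) = sqrt(2*c) = sqrt(2)*sqrt(c))
E = -1460
a(I) = -20*sqrt(2) (a(I) = ((sqrt(2)*sqrt(4))*1)*(-10) = ((sqrt(2)*2)*1)*(-10) = ((2*sqrt(2))*1)*(-10) = (2*sqrt(2))*(-10) = -20*sqrt(2))
1/a(E) = 1/(-20*sqrt(2)) = -sqrt(2)/40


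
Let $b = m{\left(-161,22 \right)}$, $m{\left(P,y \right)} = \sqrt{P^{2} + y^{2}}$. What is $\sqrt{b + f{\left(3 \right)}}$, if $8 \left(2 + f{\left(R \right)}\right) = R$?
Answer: $\frac{\sqrt{-26 + 16 \sqrt{26405}}}{4} \approx 12.684$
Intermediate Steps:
$f{\left(R \right)} = -2 + \frac{R}{8}$
$b = \sqrt{26405}$ ($b = \sqrt{\left(-161\right)^{2} + 22^{2}} = \sqrt{25921 + 484} = \sqrt{26405} \approx 162.5$)
$\sqrt{b + f{\left(3 \right)}} = \sqrt{\sqrt{26405} + \left(-2 + \frac{1}{8} \cdot 3\right)} = \sqrt{\sqrt{26405} + \left(-2 + \frac{3}{8}\right)} = \sqrt{\sqrt{26405} - \frac{13}{8}} = \sqrt{- \frac{13}{8} + \sqrt{26405}}$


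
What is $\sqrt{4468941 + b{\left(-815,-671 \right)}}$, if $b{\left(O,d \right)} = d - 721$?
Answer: $\sqrt{4467549} \approx 2113.7$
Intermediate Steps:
$b{\left(O,d \right)} = -721 + d$
$\sqrt{4468941 + b{\left(-815,-671 \right)}} = \sqrt{4468941 - 1392} = \sqrt{4467549}$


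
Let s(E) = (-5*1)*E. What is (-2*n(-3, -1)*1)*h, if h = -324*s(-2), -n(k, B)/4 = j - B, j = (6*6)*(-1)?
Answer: 907200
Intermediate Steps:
j = -36 (j = 36*(-1) = -36)
s(E) = -5*E
n(k, B) = 144 + 4*B (n(k, B) = -4*(-36 - B) = 144 + 4*B)
h = -3240 (h = -(-1620)*(-2) = -324*10 = -3240)
(-2*n(-3, -1)*1)*h = (-2*(144 + 4*(-1))*1)*(-3240) = (-2*(144 - 4)*1)*(-3240) = (-2*140*1)*(-3240) = -280*1*(-3240) = -280*(-3240) = 907200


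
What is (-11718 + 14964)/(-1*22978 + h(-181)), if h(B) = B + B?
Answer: -541/3890 ≈ -0.13907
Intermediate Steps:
h(B) = 2*B
(-11718 + 14964)/(-1*22978 + h(-181)) = (-11718 + 14964)/(-1*22978 + 2*(-181)) = 3246/(-22978 - 362) = 3246/(-23340) = 3246*(-1/23340) = -541/3890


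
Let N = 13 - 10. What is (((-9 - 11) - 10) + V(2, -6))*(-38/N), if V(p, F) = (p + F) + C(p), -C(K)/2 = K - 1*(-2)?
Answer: 532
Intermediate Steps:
C(K) = -4 - 2*K (C(K) = -2*(K - 1*(-2)) = -2*(K + 2) = -2*(2 + K) = -4 - 2*K)
V(p, F) = -4 + F - p (V(p, F) = (p + F) + (-4 - 2*p) = (F + p) + (-4 - 2*p) = -4 + F - p)
N = 3
(((-9 - 11) - 10) + V(2, -6))*(-38/N) = (((-9 - 11) - 10) + (-4 - 6 - 1*2))*(-38/3) = ((-20 - 10) + (-4 - 6 - 2))*(-38*1/3) = (-30 - 12)*(-38/3) = -42*(-38/3) = 532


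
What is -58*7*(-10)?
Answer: 4060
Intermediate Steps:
-58*7*(-10) = -29*14*(-10) = -406*(-10) = 4060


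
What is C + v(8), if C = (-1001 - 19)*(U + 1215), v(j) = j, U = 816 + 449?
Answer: -2529592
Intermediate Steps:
U = 1265
C = -2529600 (C = (-1001 - 19)*(1265 + 1215) = -1020*2480 = -2529600)
C + v(8) = -2529600 + 8 = -2529592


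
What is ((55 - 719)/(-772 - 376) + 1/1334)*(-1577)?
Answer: -349669787/382858 ≈ -913.31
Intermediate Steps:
((55 - 719)/(-772 - 376) + 1/1334)*(-1577) = (-664/(-1148) + 1/1334)*(-1577) = (-664*(-1/1148) + 1/1334)*(-1577) = (166/287 + 1/1334)*(-1577) = (221731/382858)*(-1577) = -349669787/382858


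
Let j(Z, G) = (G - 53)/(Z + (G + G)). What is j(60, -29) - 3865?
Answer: -3906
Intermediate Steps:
j(Z, G) = (-53 + G)/(Z + 2*G)
j(60, -29) - 3865 = (-53 - 29)/(60 + 2*(-29)) - 3865 = -82/(60 - 58) - 3865 = -82/2 - 3865 = (½)*(-82) - 3865 = -41 - 3865 = -3906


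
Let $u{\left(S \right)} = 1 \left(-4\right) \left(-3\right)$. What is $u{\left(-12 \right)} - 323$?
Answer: $-311$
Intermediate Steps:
$u{\left(S \right)} = 12$ ($u{\left(S \right)} = \left(-4\right) \left(-3\right) = 12$)
$u{\left(-12 \right)} - 323 = 12 - 323 = -311$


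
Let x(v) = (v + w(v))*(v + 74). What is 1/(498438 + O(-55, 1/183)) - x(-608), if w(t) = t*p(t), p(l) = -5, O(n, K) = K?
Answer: 118458728528823/91214155 ≈ 1.2987e+6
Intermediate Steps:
w(t) = -5*t (w(t) = t*(-5) = -5*t)
x(v) = -4*v*(74 + v) (x(v) = (v - 5*v)*(v + 74) = (-4*v)*(74 + v) = -4*v*(74 + v))
1/(498438 + O(-55, 1/183)) - x(-608) = 1/(498438 + 1/183) - 4*(-608)*(-74 - 1*(-608)) = 1/(498438 + 1/183) - 4*(-608)*(-74 + 608) = 1/(91214155/183) - 4*(-608)*534 = 183/91214155 - 1*(-1298688) = 183/91214155 + 1298688 = 118458728528823/91214155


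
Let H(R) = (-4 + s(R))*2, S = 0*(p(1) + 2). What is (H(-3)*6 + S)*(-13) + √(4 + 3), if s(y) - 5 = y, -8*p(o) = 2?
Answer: 312 + √7 ≈ 314.65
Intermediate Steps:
p(o) = -¼ (p(o) = -⅛*2 = -¼)
s(y) = 5 + y
S = 0 (S = 0*(-¼ + 2) = 0*(7/4) = 0)
H(R) = 2 + 2*R (H(R) = (-4 + (5 + R))*2 = (1 + R)*2 = 2 + 2*R)
(H(-3)*6 + S)*(-13) + √(4 + 3) = ((2 + 2*(-3))*6 + 0)*(-13) + √(4 + 3) = ((2 - 6)*6 + 0)*(-13) + √7 = (-4*6 + 0)*(-13) + √7 = (-24 + 0)*(-13) + √7 = -24*(-13) + √7 = 312 + √7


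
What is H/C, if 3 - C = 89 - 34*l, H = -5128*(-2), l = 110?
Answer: 5128/1827 ≈ 2.8068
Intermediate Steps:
H = 10256
C = 3654 (C = 3 - (89 - 34*110) = 3 - (89 - 3740) = 3 - 1*(-3651) = 3 + 3651 = 3654)
H/C = 10256/3654 = 10256*(1/3654) = 5128/1827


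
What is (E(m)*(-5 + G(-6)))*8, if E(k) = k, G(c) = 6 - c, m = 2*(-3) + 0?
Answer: -336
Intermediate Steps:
m = -6 (m = -6 + 0 = -6)
(E(m)*(-5 + G(-6)))*8 = -6*(-5 + (6 - 1*(-6)))*8 = -6*(-5 + (6 + 6))*8 = -6*(-5 + 12)*8 = -6*7*8 = -42*8 = -336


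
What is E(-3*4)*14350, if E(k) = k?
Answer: -172200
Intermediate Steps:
E(-3*4)*14350 = -3*4*14350 = -12*14350 = -172200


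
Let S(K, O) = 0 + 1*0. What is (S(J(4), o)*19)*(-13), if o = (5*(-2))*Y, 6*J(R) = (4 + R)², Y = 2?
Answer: 0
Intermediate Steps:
J(R) = (4 + R)²/6
o = -20 (o = (5*(-2))*2 = -10*2 = -20)
S(K, O) = 0 (S(K, O) = 0 + 0 = 0)
(S(J(4), o)*19)*(-13) = (0*19)*(-13) = 0*(-13) = 0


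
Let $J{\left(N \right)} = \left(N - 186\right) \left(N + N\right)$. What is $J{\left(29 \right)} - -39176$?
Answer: $30070$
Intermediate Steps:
$J{\left(N \right)} = 2 N \left(-186 + N\right)$ ($J{\left(N \right)} = \left(-186 + N\right) 2 N = 2 N \left(-186 + N\right)$)
$J{\left(29 \right)} - -39176 = 2 \cdot 29 \left(-186 + 29\right) - -39176 = 2 \cdot 29 \left(-157\right) + 39176 = -9106 + 39176 = 30070$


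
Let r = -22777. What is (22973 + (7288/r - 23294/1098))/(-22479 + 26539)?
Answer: 143499135349/25384283190 ≈ 5.6531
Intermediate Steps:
(22973 + (7288/r - 23294/1098))/(-22479 + 26539) = (22973 + (7288/(-22777) - 23294/1098))/(-22479 + 26539) = (22973 + (7288*(-1/22777) - 23294*1/1098))/4060 = (22973 + (-7288/22777 - 11647/549))*(1/4060) = (22973 - 269284831/12504573)*(1/4060) = (286998270698/12504573)*(1/4060) = 143499135349/25384283190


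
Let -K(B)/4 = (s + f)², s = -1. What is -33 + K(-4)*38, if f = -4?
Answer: -3833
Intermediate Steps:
K(B) = -100 (K(B) = -4*(-1 - 4)² = -4*(-5)² = -4*25 = -100)
-33 + K(-4)*38 = -33 - 100*38 = -33 - 3800 = -3833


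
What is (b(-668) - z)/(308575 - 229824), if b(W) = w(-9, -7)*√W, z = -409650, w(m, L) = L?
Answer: 409650/78751 - 14*I*√167/78751 ≈ 5.2018 - 0.0022974*I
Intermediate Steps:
b(W) = -7*√W
(b(-668) - z)/(308575 - 229824) = (-14*I*√167 - 1*(-409650))/(308575 - 229824) = (-14*I*√167 + 409650)/78751 = (-14*I*√167 + 409650)*(1/78751) = (409650 - 14*I*√167)*(1/78751) = 409650/78751 - 14*I*√167/78751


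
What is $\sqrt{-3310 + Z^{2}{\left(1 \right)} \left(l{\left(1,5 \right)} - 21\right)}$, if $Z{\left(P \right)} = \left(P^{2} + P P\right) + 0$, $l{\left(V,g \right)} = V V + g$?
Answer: $i \sqrt{3370} \approx 58.052 i$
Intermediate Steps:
$l{\left(V,g \right)} = g + V^{2}$ ($l{\left(V,g \right)} = V^{2} + g = g + V^{2}$)
$Z{\left(P \right)} = 2 P^{2}$ ($Z{\left(P \right)} = \left(P^{2} + P^{2}\right) + 0 = 2 P^{2} + 0 = 2 P^{2}$)
$\sqrt{-3310 + Z^{2}{\left(1 \right)} \left(l{\left(1,5 \right)} - 21\right)} = \sqrt{-3310 + \left(2 \cdot 1^{2}\right)^{2} \left(\left(5 + 1^{2}\right) - 21\right)} = \sqrt{-3310 + \left(2 \cdot 1\right)^{2} \left(\left(5 + 1\right) - 21\right)} = \sqrt{-3310 + 2^{2} \left(6 - 21\right)} = \sqrt{-3310 + 4 \left(-15\right)} = \sqrt{-3310 - 60} = \sqrt{-3370} = i \sqrt{3370}$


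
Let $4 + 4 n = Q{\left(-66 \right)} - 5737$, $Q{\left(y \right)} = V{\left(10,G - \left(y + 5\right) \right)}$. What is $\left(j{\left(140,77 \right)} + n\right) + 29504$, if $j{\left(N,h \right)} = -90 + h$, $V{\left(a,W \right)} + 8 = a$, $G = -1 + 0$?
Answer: $\frac{112225}{4} \approx 28056.0$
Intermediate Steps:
$G = -1$
$V{\left(a,W \right)} = -8 + a$
$Q{\left(y \right)} = 2$ ($Q{\left(y \right)} = -8 + 10 = 2$)
$n = - \frac{5739}{4}$ ($n = -1 + \frac{2 - 5737}{4} = -1 + \frac{1}{4} \left(-5735\right) = -1 - \frac{5735}{4} = - \frac{5739}{4} \approx -1434.8$)
$\left(j{\left(140,77 \right)} + n\right) + 29504 = \left(\left(-90 + 77\right) - \frac{5739}{4}\right) + 29504 = \left(-13 - \frac{5739}{4}\right) + 29504 = - \frac{5791}{4} + 29504 = \frac{112225}{4}$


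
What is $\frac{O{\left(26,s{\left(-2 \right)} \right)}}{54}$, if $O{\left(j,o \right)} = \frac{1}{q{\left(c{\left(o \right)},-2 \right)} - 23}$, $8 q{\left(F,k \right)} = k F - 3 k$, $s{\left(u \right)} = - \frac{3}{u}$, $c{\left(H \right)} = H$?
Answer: $- \frac{4}{4887} \approx -0.0008185$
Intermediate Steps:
$q{\left(F,k \right)} = - \frac{3 k}{8} + \frac{F k}{8}$ ($q{\left(F,k \right)} = \frac{k F - 3 k}{8} = \frac{F k - 3 k}{8} = \frac{- 3 k + F k}{8} = - \frac{3 k}{8} + \frac{F k}{8}$)
$O{\left(j,o \right)} = \frac{1}{- \frac{89}{4} - \frac{o}{4}}$ ($O{\left(j,o \right)} = \frac{1}{\frac{1}{8} \left(-2\right) \left(-3 + o\right) - 23} = \frac{1}{\left(\frac{3}{4} - \frac{o}{4}\right) - 23} = \frac{1}{- \frac{89}{4} - \frac{o}{4}}$)
$\frac{O{\left(26,s{\left(-2 \right)} \right)}}{54} = \frac{\left(-4\right) \frac{1}{89 - \frac{3}{-2}}}{54} = - \frac{4}{89 - - \frac{3}{2}} \cdot \frac{1}{54} = - \frac{4}{89 + \frac{3}{2}} \cdot \frac{1}{54} = - \frac{4}{\frac{181}{2}} \cdot \frac{1}{54} = \left(-4\right) \frac{2}{181} \cdot \frac{1}{54} = \left(- \frac{8}{181}\right) \frac{1}{54} = - \frac{4}{4887}$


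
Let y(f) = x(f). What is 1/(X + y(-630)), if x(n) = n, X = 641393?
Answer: 1/640763 ≈ 1.5606e-6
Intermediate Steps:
y(f) = f
1/(X + y(-630)) = 1/(641393 - 630) = 1/640763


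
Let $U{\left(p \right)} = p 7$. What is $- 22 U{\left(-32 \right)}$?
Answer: $4928$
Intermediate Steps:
$U{\left(p \right)} = 7 p$
$- 22 U{\left(-32 \right)} = - 22 \cdot 7 \left(-32\right) = \left(-22\right) \left(-224\right) = 4928$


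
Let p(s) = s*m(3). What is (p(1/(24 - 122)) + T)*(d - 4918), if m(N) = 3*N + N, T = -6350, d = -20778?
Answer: 7995464576/49 ≈ 1.6317e+8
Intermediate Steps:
m(N) = 4*N
p(s) = 12*s (p(s) = s*(4*3) = s*12 = 12*s)
(p(1/(24 - 122)) + T)*(d - 4918) = (12/(24 - 122) - 6350)*(-20778 - 4918) = (12/(-98) - 6350)*(-25696) = (12*(-1/98) - 6350)*(-25696) = (-6/49 - 6350)*(-25696) = -311156/49*(-25696) = 7995464576/49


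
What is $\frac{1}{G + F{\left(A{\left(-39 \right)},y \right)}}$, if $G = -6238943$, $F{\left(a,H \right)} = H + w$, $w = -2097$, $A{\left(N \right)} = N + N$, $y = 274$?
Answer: $- \frac{1}{6240766} \approx -1.6024 \cdot 10^{-7}$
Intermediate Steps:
$A{\left(N \right)} = 2 N$
$F{\left(a,H \right)} = -2097 + H$ ($F{\left(a,H \right)} = H - 2097 = -2097 + H$)
$\frac{1}{G + F{\left(A{\left(-39 \right)},y \right)}} = \frac{1}{-6238943 + \left(-2097 + 274\right)} = \frac{1}{-6238943 - 1823} = \frac{1}{-6240766} = - \frac{1}{6240766}$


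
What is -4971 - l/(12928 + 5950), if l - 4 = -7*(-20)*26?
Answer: -46923091/9439 ≈ -4971.2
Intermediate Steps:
l = 3644 (l = 4 - 7*(-20)*26 = 4 + 140*26 = 4 + 3640 = 3644)
-4971 - l/(12928 + 5950) = -4971 - 3644/(12928 + 5950) = -4971 - 3644/18878 = -4971 - 1*1822/9439 = -4971 - 1822/9439 = -46923091/9439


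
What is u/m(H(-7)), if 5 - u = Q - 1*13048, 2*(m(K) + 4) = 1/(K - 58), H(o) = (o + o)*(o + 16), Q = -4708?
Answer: -6536048/1473 ≈ -4437.2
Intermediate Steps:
H(o) = 2*o*(16 + o) (H(o) = (2*o)*(16 + o) = 2*o*(16 + o))
m(K) = -4 + 1/(2*(-58 + K)) (m(K) = -4 + 1/(2*(K - 58)) = -4 + 1/(2*(-58 + K)))
u = 17761 (u = 5 - (-4708 - 1*13048) = 5 - (-4708 - 13048) = 5 - 1*(-17756) = 5 + 17756 = 17761)
u/m(H(-7)) = 17761/(((465 - 16*(-7)*(16 - 7))/(2*(-58 + 2*(-7)*(16 - 7))))) = 17761/(((465 - 16*(-7)*9)/(2*(-58 + 2*(-7)*9)))) = 17761/(((465 - 8*(-126))/(2*(-58 - 126)))) = 17761/(((½)*(465 + 1008)/(-184))) = 17761/(((½)*(-1/184)*1473)) = 17761/(-1473/368) = 17761*(-368/1473) = -6536048/1473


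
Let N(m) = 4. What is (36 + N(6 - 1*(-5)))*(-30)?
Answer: -1200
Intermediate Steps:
(36 + N(6 - 1*(-5)))*(-30) = (36 + 4)*(-30) = 40*(-30) = -1200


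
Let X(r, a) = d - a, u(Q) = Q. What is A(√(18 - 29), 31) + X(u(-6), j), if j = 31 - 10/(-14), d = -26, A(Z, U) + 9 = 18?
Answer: -341/7 ≈ -48.714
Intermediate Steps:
A(Z, U) = 9 (A(Z, U) = -9 + 18 = 9)
j = 222/7 (j = 31 - 10*(-1/14) = 31 + 5/7 = 222/7 ≈ 31.714)
X(r, a) = -26 - a
A(√(18 - 29), 31) + X(u(-6), j) = 9 + (-26 - 1*222/7) = 9 + (-26 - 222/7) = 9 - 404/7 = -341/7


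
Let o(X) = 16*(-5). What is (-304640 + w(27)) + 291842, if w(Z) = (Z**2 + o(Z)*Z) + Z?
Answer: -14202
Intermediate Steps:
o(X) = -80
w(Z) = Z**2 - 79*Z (w(Z) = (Z**2 - 80*Z) + Z = Z**2 - 79*Z)
(-304640 + w(27)) + 291842 = (-304640 + 27*(-79 + 27)) + 291842 = (-304640 + 27*(-52)) + 291842 = (-304640 - 1404) + 291842 = -306044 + 291842 = -14202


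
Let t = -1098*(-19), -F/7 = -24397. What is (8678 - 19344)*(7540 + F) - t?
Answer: -1901971316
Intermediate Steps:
F = 170779 (F = -7*(-24397) = 170779)
t = 20862
(8678 - 19344)*(7540 + F) - t = (8678 - 19344)*(7540 + 170779) - 1*20862 = -10666*178319 - 20862 = -1901950454 - 20862 = -1901971316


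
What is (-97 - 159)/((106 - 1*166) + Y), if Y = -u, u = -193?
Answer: -256/133 ≈ -1.9248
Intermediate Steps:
Y = 193 (Y = -1*(-193) = 193)
(-97 - 159)/((106 - 1*166) + Y) = (-97 - 159)/((106 - 1*166) + 193) = -256/((106 - 166) + 193) = -256/(-60 + 193) = -256/133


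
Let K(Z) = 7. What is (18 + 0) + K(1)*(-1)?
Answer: 11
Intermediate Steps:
(18 + 0) + K(1)*(-1) = (18 + 0) + 7*(-1) = 18 - 7 = 11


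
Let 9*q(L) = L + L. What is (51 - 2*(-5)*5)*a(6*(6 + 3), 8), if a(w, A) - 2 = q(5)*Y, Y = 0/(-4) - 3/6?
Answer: 1313/9 ≈ 145.89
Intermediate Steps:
q(L) = 2*L/9 (q(L) = (L + L)/9 = (2*L)/9 = 2*L/9)
Y = -½ (Y = 0*(-¼) - 3*⅙ = 0 - ½ = -½ ≈ -0.50000)
a(w, A) = 13/9 (a(w, A) = 2 + ((2/9)*5)*(-½) = 2 + (10/9)*(-½) = 2 - 5/9 = 13/9)
(51 - 2*(-5)*5)*a(6*(6 + 3), 8) = (51 - 2*(-5)*5)*(13/9) = (51 + 10*5)*(13/9) = (51 + 50)*(13/9) = 101*(13/9) = 1313/9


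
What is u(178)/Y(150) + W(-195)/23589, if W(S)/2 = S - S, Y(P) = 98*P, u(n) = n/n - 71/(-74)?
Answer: 29/217560 ≈ 0.00013330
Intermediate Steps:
u(n) = 145/74 (u(n) = 1 - 71*(-1/74) = 1 + 71/74 = 145/74)
W(S) = 0 (W(S) = 2*(S - S) = 2*0 = 0)
u(178)/Y(150) + W(-195)/23589 = 145/(74*((98*150))) + 0/23589 = (145/74)/14700 + 0*(1/23589) = (145/74)*(1/14700) + 0 = 29/217560 + 0 = 29/217560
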